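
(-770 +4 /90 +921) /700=971 /4500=0.22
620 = 620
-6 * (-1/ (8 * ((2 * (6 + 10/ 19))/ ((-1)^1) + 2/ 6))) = -171/ 2900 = -0.06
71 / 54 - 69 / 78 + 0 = 151 / 351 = 0.43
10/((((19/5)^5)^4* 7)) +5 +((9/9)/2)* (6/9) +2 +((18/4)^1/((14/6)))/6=3452907561887642172874932349/451079681490551498320267212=7.65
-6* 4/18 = -1.33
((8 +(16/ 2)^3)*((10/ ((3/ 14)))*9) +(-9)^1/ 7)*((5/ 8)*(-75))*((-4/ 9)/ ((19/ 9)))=573296625/ 266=2155250.47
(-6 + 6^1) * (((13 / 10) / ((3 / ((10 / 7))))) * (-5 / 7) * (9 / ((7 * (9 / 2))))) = 0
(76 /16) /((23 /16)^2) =1216 /529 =2.30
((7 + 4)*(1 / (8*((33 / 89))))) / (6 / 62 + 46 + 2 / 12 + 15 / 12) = 0.08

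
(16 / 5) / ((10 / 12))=3.84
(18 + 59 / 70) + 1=1389 / 70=19.84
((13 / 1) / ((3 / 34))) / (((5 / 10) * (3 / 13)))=11492 / 9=1276.89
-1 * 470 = -470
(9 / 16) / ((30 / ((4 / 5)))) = 3 / 200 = 0.02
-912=-912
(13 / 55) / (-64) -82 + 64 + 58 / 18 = -468277 / 31680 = -14.78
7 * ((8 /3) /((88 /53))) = 11.24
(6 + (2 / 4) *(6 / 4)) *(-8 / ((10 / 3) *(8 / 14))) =-567 / 20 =-28.35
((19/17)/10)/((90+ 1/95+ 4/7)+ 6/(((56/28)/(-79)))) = -2527/3310512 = -0.00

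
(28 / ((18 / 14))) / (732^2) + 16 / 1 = 19289713 / 1205604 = 16.00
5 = 5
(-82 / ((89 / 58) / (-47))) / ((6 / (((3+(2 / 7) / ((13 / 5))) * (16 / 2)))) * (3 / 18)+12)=506076448 / 2426051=208.60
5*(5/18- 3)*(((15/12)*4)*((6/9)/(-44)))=1225/1188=1.03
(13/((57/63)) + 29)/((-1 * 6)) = -412/57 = -7.23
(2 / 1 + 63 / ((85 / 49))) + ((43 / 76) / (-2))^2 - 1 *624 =-1150029267 / 1963840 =-585.60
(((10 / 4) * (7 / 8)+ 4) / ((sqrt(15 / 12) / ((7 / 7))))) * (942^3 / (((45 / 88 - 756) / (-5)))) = 101143523448 * sqrt(5) / 7387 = 30616460.53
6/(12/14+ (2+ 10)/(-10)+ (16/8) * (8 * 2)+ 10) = 35/243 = 0.14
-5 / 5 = -1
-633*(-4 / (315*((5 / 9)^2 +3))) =5697 / 2345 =2.43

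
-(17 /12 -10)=103 /12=8.58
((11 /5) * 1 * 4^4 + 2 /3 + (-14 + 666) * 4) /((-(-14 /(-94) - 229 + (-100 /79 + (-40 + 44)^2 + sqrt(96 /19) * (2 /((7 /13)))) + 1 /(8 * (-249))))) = 631604002084641051648 * sqrt(114) /11657121267416579307695 + 34589565659241092594192 /2331424253483315861539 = 15.41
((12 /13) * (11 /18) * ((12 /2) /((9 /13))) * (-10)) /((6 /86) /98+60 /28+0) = -1854160 /81297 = -22.81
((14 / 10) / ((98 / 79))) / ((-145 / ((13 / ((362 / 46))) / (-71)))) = 23621 / 130437650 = 0.00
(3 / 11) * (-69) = -207 / 11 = -18.82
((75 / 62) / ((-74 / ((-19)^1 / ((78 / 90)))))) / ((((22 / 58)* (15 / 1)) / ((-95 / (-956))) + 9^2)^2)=721052375 / 38458716556156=0.00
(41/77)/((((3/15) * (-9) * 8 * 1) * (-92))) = 205/510048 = 0.00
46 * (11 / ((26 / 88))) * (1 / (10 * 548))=0.31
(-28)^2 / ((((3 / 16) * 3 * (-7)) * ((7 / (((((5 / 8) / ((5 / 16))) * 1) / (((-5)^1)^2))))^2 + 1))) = -7168 / 275661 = -0.03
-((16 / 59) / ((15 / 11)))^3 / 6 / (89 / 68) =-185360384 / 185072151375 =-0.00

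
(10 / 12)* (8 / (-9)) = -20 / 27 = -0.74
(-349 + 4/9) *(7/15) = -21959/135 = -162.66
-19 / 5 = -3.80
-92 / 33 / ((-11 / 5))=460 / 363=1.27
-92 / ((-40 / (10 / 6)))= 23 / 6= 3.83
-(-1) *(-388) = -388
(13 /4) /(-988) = -1 /304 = -0.00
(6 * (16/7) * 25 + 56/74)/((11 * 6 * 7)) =44498/59829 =0.74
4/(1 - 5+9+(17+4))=2/13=0.15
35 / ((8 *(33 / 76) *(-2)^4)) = 0.63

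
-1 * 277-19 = -296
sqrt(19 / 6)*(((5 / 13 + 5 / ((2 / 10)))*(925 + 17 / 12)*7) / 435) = 856009*sqrt(114) / 13572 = 673.42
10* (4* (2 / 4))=20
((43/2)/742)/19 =0.00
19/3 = 6.33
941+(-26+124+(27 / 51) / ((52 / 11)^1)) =918575 / 884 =1039.11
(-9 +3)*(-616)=3696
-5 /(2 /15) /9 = -25 /6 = -4.17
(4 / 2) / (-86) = -1 / 43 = -0.02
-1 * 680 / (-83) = 680 / 83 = 8.19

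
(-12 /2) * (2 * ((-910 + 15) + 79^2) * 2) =-128304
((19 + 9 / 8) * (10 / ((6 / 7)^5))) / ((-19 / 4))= -91.57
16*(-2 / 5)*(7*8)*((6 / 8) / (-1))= 1344 / 5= 268.80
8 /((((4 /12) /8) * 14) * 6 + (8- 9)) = 16 /5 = 3.20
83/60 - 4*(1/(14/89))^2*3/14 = -684421/20580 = -33.26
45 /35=9 /7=1.29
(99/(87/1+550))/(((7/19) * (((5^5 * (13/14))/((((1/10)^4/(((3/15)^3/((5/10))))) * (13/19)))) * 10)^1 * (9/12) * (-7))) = -33/2786875000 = -0.00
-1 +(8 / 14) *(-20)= -87 / 7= -12.43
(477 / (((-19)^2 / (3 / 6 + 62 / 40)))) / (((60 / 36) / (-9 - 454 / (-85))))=-5.95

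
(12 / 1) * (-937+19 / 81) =-303512 / 27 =-11241.19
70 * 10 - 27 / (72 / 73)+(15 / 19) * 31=105959 / 152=697.10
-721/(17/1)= -42.41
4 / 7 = 0.57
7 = 7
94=94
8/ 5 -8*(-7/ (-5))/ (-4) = 22/ 5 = 4.40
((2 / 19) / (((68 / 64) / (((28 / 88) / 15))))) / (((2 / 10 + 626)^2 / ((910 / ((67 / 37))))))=18855200 / 7000956837633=0.00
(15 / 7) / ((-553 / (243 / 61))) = -3645 / 236131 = -0.02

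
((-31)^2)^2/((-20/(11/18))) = -10158731/360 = -28218.70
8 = 8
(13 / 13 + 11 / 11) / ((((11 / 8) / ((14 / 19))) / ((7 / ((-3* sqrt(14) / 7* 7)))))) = -112* sqrt(14) / 627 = -0.67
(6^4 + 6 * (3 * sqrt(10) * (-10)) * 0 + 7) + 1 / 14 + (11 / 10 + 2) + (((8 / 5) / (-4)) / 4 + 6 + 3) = 18411 / 14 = 1315.07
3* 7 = 21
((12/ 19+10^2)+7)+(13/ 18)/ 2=73867/ 684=107.99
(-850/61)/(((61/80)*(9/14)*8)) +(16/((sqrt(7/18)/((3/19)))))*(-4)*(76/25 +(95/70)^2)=-181296*sqrt(14)/8575-119000/33489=-82.66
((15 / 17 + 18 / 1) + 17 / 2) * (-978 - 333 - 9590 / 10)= -1056685 / 17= -62157.94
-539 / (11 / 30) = -1470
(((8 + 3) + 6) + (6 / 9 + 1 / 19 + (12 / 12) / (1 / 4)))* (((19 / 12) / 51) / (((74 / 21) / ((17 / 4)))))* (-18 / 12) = -1.22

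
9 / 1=9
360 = 360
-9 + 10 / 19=-161 / 19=-8.47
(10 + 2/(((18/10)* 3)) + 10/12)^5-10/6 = 81053686603085/459165024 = 176524.09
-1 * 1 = -1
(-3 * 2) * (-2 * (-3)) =-36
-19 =-19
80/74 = 40/37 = 1.08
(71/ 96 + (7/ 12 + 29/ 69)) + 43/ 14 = 24805/ 5152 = 4.81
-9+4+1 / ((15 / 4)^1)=-71 / 15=-4.73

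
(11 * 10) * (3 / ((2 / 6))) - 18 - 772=200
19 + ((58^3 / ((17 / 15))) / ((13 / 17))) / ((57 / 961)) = 937517853 / 247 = 3795618.84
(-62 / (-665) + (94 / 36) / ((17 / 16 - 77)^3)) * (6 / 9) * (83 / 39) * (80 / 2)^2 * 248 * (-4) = -2109429356130082816 / 10047750382215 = -209940.46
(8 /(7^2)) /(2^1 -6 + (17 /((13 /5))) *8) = 26 /7693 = 0.00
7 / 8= 0.88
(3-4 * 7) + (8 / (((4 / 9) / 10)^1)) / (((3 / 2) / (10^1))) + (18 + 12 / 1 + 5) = 1210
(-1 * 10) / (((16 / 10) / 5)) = -125 / 4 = -31.25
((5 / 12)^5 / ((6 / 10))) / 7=15625 / 5225472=0.00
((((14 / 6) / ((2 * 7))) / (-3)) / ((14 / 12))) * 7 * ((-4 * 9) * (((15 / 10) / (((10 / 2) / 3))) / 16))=27 / 40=0.68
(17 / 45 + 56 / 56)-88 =-3898 / 45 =-86.62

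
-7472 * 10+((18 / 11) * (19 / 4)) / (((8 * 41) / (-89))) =-539194739 / 7216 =-74722.11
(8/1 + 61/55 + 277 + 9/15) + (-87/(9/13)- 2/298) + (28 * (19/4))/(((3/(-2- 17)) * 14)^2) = 188.25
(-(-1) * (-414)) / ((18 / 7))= -161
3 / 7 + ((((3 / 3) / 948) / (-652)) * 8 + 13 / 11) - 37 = -210539027 / 5949174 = -35.39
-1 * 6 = -6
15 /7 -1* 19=-118 /7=-16.86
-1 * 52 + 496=444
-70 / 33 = -2.12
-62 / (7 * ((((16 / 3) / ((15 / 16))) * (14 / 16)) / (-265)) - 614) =369675 / 3661759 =0.10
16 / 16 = 1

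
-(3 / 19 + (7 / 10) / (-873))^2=-678967249 / 27512856900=-0.02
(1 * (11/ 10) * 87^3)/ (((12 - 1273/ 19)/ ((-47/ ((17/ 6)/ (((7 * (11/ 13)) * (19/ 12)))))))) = 45279324783/ 22100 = 2048838.23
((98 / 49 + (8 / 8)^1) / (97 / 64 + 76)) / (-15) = -64 / 24805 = -0.00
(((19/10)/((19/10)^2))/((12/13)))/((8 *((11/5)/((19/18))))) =325/9504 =0.03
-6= -6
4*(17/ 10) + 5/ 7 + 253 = 9118/ 35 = 260.51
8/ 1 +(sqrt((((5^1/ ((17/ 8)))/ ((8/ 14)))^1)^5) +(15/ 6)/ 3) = 53/ 6 +4900*sqrt(1190)/ 4913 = 43.24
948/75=316/25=12.64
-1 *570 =-570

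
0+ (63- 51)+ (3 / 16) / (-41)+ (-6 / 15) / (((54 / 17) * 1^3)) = 1051163 / 88560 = 11.87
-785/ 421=-1.86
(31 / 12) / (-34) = -31 / 408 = -0.08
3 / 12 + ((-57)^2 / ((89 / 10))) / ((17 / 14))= 1820953 / 6052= 300.88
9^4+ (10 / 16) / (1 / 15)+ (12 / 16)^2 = 105135 / 16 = 6570.94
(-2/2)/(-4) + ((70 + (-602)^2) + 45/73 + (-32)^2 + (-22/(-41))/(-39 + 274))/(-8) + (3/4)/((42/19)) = -894828393041/19693940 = -45436.74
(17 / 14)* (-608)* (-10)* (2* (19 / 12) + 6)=1421200 / 21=67676.19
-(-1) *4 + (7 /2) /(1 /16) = 60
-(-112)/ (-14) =-8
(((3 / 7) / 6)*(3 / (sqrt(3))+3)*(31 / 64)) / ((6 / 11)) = 341*sqrt(3) / 5376+341 / 1792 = 0.30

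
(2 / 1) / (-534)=-0.00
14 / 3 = 4.67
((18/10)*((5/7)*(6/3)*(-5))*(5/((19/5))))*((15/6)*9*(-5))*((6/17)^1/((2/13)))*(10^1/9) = 10968750/2261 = 4851.28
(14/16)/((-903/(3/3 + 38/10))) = -0.00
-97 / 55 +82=4413 / 55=80.24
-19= -19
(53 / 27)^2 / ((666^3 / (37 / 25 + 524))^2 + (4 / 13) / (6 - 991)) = 689733329161045 / 56570496973742158229630844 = 0.00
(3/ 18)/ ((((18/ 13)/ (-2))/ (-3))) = 13/ 18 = 0.72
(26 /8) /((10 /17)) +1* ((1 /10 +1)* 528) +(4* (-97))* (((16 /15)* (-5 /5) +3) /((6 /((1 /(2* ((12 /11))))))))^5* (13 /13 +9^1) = 688882603621220897 /1175462461440000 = 586.05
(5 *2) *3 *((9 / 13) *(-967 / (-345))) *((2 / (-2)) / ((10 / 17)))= -147951 / 1495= -98.96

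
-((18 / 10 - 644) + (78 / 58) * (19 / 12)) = 371241 / 580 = 640.07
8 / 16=0.50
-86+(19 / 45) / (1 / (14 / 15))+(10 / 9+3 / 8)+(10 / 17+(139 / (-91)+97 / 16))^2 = -23932761214261 / 413546515200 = -57.87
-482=-482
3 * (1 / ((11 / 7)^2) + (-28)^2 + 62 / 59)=2356.37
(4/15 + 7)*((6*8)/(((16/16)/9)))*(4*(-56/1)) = -3515904/5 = -703180.80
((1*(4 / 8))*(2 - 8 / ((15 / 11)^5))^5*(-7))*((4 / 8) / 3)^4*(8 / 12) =-283689802062848253908427914 / 61360338954522907733917236328125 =-0.00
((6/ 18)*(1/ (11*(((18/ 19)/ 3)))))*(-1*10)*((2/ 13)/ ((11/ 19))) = -3610/ 14157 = -0.25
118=118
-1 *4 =-4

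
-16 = -16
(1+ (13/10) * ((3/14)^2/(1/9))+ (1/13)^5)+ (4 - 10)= -3247697911/727734280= -4.46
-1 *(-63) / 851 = 63 / 851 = 0.07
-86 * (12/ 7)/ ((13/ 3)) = -3096/ 91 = -34.02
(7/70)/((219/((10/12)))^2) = 5/3453192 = 0.00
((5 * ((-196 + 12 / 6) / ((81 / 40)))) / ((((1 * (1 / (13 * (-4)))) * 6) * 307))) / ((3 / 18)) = 2017600 / 24867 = 81.14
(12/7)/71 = 12/497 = 0.02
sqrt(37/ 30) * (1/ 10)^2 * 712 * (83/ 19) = 7387 * sqrt(1110)/ 7125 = 34.54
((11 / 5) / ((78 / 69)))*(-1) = -253 / 130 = -1.95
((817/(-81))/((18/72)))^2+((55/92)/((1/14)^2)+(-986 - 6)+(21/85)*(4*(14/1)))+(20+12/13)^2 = 2611146757667/2167721595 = 1204.56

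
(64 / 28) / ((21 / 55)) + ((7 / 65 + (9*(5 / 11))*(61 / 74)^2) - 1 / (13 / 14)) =4487590579 / 575554980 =7.80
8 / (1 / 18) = 144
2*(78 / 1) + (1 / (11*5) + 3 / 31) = 266176 / 1705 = 156.11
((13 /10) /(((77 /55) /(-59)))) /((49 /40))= -15340 /343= -44.72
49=49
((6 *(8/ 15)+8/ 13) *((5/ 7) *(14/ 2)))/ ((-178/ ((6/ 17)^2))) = -4464/ 334373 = -0.01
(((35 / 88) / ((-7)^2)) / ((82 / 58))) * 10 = 725 / 12628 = 0.06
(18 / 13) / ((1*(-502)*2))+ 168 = 1096359 / 6526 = 168.00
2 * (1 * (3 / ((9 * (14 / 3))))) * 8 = 8 / 7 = 1.14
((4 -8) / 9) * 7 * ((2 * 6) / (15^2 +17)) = -56 / 363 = -0.15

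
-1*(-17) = 17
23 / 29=0.79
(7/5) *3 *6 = 126/5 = 25.20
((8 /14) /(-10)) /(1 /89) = -178 /35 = -5.09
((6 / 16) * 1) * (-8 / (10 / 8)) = -12 / 5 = -2.40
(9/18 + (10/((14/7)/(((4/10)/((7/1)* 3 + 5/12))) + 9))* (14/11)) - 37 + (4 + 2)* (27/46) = -32.87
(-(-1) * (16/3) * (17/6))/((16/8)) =7.56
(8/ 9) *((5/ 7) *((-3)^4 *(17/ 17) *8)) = 2880/ 7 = 411.43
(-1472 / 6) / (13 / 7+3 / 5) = -12880 / 129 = -99.84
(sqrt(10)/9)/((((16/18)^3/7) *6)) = 0.58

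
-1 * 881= -881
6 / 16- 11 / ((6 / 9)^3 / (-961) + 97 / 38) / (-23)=260409063 / 463046120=0.56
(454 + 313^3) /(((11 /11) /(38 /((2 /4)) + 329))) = 12419224155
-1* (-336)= 336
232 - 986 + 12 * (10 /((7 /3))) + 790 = 612 /7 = 87.43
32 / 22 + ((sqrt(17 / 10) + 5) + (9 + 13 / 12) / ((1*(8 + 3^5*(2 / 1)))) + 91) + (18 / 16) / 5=sqrt(170) / 10 + 15927047 / 163020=99.00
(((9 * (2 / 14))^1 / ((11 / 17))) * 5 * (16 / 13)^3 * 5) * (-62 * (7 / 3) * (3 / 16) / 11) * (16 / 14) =-485683200 / 1860859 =-261.00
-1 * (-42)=42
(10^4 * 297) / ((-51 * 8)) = -123750 / 17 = -7279.41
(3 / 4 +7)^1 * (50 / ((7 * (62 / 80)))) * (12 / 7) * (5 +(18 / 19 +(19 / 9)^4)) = 6434984000 / 2036097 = 3160.45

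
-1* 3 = -3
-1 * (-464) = 464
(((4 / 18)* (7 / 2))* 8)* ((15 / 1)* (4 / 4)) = 93.33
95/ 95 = 1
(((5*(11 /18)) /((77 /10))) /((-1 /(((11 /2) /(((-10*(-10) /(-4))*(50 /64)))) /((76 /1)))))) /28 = 11 /209475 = 0.00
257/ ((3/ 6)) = 514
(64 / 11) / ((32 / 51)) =9.27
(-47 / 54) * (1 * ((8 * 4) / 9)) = -752 / 243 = -3.09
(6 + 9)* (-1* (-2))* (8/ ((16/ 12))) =180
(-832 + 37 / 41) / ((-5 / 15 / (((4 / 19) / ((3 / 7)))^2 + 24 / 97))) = 5248367800 / 4307091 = 1218.54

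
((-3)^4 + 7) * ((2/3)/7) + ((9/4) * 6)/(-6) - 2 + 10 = 1187/84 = 14.13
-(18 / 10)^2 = -3.24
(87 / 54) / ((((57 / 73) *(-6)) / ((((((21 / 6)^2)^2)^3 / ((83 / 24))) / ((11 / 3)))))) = -29302005004517 / 319739904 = -91643.25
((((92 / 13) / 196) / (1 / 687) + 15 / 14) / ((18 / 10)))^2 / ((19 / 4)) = 335439225 / 7709611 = 43.51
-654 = -654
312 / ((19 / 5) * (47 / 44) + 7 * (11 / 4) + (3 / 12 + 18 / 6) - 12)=21.43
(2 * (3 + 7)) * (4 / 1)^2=320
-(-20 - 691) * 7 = 4977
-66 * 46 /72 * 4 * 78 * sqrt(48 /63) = -52624 * sqrt(21) /21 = -11483.50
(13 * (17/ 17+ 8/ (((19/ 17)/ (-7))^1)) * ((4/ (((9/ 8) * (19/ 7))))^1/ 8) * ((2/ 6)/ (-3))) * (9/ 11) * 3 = 113204/ 3971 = 28.51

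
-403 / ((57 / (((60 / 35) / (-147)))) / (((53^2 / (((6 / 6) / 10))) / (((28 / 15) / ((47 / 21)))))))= 2660263450 / 957999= 2776.90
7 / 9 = 0.78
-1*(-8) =8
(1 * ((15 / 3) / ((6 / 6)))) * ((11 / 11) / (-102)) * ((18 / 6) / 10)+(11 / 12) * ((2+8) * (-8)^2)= 119677 / 204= 586.65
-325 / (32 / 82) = -13325 / 16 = -832.81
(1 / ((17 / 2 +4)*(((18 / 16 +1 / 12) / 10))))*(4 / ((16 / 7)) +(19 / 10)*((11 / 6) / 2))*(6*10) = 20112 / 145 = 138.70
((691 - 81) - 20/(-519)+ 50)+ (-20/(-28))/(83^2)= 16519273475/25027737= 660.04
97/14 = 6.93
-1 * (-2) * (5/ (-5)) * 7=-14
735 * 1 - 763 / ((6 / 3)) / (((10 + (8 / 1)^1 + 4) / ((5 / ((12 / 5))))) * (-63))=3495445 / 4752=735.57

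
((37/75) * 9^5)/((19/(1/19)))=728271/9025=80.69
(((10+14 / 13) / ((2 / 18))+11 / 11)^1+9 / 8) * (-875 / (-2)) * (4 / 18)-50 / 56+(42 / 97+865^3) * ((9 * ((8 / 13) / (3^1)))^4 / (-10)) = -5248797851267180809 / 6981450840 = -751820498.57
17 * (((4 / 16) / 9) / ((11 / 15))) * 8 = 170 / 33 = 5.15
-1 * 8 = -8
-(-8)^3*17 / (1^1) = 8704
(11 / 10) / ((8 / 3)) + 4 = 353 / 80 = 4.41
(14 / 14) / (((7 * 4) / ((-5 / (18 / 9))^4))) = 625 / 448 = 1.40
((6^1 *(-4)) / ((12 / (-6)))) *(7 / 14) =6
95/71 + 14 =1089/71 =15.34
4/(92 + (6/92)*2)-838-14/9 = -16010336/19071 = -839.51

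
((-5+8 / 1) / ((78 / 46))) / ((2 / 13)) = 23 / 2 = 11.50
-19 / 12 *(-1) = 19 / 12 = 1.58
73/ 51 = 1.43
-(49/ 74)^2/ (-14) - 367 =-366.97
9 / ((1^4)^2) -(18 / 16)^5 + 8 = 498007 / 32768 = 15.20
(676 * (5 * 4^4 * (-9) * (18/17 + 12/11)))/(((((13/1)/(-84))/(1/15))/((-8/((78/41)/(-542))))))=3073607663616/187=16436404618.27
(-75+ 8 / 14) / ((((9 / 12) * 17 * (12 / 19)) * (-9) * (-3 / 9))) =-3.08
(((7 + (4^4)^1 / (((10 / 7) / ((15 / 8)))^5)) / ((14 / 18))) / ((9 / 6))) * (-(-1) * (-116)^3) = -42988466013 / 32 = -1343389562.91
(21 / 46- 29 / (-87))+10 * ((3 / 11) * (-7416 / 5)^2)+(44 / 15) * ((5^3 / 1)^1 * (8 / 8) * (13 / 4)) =15182204371 / 2530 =6000871.29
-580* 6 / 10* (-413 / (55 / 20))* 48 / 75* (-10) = -18396672 / 55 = -334484.95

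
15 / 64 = 0.23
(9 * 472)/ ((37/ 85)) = 361080/ 37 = 9758.92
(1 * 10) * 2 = 20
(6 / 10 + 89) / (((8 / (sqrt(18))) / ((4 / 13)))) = 672 * sqrt(2) / 65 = 14.62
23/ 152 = 0.15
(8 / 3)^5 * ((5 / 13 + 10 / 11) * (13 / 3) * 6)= 12124160 / 2673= 4535.79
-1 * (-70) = 70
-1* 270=-270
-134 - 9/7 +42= -653/7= -93.29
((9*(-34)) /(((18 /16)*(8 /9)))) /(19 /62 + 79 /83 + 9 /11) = -147.37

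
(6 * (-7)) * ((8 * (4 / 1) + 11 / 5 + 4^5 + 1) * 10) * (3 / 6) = -222432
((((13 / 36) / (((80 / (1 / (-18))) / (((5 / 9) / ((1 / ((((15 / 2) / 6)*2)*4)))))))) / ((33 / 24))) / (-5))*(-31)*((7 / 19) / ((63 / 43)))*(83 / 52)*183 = -6748979 / 14626656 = -0.46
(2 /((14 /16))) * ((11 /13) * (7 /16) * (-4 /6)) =-22 /39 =-0.56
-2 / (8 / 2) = -1 / 2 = -0.50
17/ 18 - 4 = -55/ 18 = -3.06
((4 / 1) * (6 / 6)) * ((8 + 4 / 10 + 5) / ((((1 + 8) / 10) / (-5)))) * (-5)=13400 / 9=1488.89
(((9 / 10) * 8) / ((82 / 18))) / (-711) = -0.00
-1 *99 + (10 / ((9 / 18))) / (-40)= -199 / 2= -99.50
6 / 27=2 / 9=0.22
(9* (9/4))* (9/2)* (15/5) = 2187/8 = 273.38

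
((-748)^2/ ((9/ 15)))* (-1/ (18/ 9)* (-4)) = 5595040/ 3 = 1865013.33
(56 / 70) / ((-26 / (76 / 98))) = -76 / 3185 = -0.02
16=16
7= 7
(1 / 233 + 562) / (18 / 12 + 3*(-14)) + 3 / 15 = -430199 / 31455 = -13.68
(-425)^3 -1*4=-76765629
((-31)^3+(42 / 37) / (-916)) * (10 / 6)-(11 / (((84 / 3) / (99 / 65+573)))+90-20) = -1155347197973 / 23131290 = -49947.37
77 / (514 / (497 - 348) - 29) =-11473 / 3807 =-3.01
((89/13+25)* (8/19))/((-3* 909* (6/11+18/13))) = -44/17271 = -0.00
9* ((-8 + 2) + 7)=9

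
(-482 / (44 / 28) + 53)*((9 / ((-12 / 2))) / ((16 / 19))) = 159087 / 352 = 451.95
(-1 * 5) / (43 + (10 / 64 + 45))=-160 / 2821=-0.06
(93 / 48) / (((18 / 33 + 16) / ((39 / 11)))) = 93 / 224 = 0.42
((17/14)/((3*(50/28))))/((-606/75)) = -17/606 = -0.03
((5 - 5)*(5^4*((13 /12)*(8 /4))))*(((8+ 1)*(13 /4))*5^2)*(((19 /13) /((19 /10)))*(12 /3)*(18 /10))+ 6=6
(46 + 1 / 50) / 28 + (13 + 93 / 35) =24221 / 1400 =17.30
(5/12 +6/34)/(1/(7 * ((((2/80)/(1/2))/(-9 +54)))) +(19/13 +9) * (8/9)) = 33033/7678288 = 0.00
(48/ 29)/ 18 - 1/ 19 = 65/ 1653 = 0.04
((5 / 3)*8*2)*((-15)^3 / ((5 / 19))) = -342000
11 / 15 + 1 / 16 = 191 / 240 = 0.80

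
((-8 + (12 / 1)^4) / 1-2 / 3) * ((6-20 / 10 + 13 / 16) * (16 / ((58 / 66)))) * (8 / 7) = 60192176 / 29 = 2075592.28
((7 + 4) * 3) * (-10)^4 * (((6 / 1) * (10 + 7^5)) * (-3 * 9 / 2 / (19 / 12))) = -5394220920000 / 19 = -283906364210.53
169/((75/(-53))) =-8957/75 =-119.43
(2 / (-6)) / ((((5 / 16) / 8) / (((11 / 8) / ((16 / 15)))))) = -11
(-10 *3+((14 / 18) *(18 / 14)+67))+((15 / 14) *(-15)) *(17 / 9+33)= -3659 / 7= -522.71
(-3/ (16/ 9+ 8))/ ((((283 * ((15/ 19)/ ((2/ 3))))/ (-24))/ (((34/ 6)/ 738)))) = 323/ 1914495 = 0.00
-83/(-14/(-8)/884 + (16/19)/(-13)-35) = 5576272/2355659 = 2.37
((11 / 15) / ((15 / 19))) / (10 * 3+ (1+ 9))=209 / 9000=0.02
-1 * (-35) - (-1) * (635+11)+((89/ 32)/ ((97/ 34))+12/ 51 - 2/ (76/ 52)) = 341303243/ 501296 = 680.84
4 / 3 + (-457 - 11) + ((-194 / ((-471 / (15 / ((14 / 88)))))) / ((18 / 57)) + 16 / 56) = -343.40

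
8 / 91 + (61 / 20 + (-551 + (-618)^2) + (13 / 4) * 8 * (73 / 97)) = 67331597747 / 176540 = 381395.70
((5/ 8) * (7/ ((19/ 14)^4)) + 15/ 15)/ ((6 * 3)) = 298391/ 2345778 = 0.13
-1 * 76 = -76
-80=-80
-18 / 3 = -6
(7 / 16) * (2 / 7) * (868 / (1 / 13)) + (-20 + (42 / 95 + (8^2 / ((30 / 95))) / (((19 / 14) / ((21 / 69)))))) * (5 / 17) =63211063 / 44574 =1418.12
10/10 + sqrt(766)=1 + sqrt(766)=28.68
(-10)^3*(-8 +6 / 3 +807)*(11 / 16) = -550687.50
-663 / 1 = -663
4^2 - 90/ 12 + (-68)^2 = 9265/ 2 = 4632.50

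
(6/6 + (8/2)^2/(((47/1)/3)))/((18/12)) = 190/141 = 1.35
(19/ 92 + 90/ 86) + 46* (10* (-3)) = -5454323/ 3956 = -1378.75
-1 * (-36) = 36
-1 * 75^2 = -5625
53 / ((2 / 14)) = 371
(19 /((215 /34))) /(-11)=-646 /2365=-0.27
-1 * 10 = -10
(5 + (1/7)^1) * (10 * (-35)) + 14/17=-30586/17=-1799.18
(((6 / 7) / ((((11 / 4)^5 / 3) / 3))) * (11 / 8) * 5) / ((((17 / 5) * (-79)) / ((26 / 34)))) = -2246400 / 2339880697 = -0.00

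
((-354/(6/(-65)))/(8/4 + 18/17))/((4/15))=75225/16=4701.56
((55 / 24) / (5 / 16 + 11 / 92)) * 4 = 10120 / 477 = 21.22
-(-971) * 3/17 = 2913/17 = 171.35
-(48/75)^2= -256/625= -0.41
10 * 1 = 10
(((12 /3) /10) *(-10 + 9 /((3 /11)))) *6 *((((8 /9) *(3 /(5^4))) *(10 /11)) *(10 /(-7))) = -2944 /9625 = -0.31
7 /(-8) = -0.88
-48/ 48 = -1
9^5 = 59049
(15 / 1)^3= 3375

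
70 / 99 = 0.71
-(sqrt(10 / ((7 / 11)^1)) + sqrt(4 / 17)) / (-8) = sqrt(17) / 68 + sqrt(770) / 56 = 0.56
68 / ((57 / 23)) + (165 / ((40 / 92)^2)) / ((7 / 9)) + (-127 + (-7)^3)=5423801 / 7980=679.67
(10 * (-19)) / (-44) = 95 / 22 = 4.32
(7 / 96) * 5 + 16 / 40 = 367 / 480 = 0.76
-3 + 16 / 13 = -23 / 13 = -1.77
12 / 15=4 / 5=0.80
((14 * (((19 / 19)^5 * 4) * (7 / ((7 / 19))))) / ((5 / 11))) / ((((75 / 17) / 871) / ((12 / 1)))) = 693204512 / 125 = 5545636.10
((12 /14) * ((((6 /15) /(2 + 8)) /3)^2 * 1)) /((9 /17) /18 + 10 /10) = 68 /459375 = 0.00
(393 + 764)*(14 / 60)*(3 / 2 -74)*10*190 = -111563725 / 3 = -37187908.33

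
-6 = -6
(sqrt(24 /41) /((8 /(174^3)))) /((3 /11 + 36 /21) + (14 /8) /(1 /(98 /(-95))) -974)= -517.36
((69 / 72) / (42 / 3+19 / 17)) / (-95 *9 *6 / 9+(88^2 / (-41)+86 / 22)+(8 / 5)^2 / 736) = -101396075 / 1207579817064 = -0.00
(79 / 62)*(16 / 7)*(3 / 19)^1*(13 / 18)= 4108 / 12369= 0.33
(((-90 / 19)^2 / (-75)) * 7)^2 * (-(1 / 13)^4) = -571536 / 3722098081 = -0.00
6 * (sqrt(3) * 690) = 4140 * sqrt(3) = 7170.69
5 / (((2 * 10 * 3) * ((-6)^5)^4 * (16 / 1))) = 0.00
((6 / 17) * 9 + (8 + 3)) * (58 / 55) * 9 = 125802 / 935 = 134.55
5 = 5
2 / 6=0.33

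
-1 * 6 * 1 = -6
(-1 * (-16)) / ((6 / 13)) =104 / 3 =34.67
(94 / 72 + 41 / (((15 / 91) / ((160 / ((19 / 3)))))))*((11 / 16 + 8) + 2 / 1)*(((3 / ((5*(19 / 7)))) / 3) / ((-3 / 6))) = -6018607 / 608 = -9899.02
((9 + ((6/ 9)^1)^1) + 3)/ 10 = 19/ 15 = 1.27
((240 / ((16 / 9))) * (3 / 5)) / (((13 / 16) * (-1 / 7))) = -9072 / 13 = -697.85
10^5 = 100000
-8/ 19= -0.42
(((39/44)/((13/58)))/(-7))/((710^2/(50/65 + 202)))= -57333/252302050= -0.00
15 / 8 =1.88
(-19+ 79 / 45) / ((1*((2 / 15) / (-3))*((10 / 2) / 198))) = 76824 / 5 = 15364.80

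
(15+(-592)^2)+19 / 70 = 24533549 / 70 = 350479.27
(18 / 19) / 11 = 18 / 209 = 0.09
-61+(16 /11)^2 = -7125 /121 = -58.88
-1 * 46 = -46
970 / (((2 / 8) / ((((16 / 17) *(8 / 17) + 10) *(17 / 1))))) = 11709840 / 17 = 688814.12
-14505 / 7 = -2072.14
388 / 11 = 35.27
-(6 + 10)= -16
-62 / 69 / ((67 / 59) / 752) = -595.03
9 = 9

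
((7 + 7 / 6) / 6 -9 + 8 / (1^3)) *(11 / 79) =143 / 2844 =0.05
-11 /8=-1.38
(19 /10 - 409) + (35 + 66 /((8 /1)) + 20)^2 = 287477 /80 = 3593.46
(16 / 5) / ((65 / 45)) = 144 / 65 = 2.22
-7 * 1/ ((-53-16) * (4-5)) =-7/ 69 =-0.10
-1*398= -398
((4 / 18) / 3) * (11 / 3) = 22 / 81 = 0.27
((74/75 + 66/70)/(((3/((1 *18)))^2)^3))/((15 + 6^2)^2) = 1750464/50575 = 34.61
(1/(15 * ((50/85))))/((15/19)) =323/2250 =0.14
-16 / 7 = -2.29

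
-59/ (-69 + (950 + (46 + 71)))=-59/ 998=-0.06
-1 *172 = -172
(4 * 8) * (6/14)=13.71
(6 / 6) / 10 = 1 / 10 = 0.10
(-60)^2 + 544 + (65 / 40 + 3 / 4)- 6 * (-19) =34083 / 8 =4260.38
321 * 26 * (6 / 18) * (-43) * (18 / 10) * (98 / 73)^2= -10339992936 / 26645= -388065.04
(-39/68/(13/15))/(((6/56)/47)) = -4935/17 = -290.29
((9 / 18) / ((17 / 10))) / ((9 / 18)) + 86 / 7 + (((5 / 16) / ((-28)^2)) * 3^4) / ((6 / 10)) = 2756819 / 213248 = 12.93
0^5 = 0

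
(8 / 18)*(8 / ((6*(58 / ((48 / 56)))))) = 16 / 1827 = 0.01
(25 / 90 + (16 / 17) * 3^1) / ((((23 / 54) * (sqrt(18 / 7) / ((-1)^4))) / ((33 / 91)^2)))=79497 * sqrt(14) / 498134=0.60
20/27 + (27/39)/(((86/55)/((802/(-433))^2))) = 6394337750/2829771477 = 2.26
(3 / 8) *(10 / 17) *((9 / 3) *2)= 45 / 34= 1.32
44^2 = 1936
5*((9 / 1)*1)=45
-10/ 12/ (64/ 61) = -305/ 384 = -0.79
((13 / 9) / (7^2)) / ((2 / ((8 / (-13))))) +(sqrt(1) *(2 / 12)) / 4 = 0.03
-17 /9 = -1.89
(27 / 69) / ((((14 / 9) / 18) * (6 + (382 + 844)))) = 729 / 198352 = 0.00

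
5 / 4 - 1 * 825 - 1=-3299 / 4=-824.75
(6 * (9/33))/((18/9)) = 0.82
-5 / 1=-5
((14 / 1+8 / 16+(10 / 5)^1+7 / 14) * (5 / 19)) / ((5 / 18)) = 306 / 19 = 16.11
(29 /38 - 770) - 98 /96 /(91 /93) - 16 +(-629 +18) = -1397.28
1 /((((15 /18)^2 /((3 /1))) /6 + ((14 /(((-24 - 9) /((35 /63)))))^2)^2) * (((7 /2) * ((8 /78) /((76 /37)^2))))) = 7010961466931136 /24854181549575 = 282.08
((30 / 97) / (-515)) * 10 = -60 / 9991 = -0.01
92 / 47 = 1.96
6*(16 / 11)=96 / 11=8.73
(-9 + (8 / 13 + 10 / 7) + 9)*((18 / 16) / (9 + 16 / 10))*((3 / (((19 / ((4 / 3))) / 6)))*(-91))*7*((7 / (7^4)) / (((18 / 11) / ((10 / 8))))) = -76725 / 197372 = -0.39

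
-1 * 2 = -2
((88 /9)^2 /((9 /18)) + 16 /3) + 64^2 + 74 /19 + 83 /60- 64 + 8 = 130563259 /30780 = 4241.82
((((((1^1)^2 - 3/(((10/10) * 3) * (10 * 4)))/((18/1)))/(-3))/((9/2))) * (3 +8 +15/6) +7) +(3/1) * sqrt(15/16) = 3 * sqrt(15)/4 +1667/240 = 9.85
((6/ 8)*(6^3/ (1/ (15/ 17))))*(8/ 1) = 19440/ 17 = 1143.53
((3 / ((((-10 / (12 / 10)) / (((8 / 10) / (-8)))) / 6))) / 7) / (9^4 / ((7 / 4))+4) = 27 / 3284000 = 0.00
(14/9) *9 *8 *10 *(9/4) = 2520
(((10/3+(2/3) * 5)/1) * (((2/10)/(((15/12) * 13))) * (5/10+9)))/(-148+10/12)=-304/57395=-0.01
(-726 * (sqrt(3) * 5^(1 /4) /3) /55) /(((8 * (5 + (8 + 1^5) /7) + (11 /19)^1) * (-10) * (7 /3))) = 19 * sqrt(3) * 5^(1 /4) /5125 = 0.01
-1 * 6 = -6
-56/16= -7/2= -3.50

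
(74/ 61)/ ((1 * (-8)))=-37/ 244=-0.15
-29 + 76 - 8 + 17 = 56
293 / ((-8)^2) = 293 / 64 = 4.58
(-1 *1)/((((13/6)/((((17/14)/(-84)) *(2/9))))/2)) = 17/5733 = 0.00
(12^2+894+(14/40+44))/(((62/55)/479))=114058043/248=459911.46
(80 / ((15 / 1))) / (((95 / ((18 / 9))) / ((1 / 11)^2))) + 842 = 29036402 / 34485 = 842.00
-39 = -39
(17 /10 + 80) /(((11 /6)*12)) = 817 /220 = 3.71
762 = 762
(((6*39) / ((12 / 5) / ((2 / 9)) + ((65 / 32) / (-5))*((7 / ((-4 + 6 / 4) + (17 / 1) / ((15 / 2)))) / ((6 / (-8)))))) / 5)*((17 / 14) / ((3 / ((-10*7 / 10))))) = 2652 / 109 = 24.33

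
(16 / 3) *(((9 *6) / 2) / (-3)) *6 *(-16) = 4608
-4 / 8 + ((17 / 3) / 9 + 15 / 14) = 227 / 189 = 1.20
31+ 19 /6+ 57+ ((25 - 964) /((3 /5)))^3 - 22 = -22998222335 /6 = -3833037055.83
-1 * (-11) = 11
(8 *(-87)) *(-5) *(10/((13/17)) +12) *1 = 1134480/13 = 87267.69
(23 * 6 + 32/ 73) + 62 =14632/ 73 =200.44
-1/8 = -0.12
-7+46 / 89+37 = 2716 / 89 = 30.52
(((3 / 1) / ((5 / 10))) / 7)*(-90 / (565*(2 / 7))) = -54 / 113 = -0.48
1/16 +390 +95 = 7761/16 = 485.06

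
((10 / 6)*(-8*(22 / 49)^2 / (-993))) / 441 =19360 / 3154287339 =0.00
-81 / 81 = -1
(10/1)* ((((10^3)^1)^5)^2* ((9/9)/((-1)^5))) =-10000000000000000000000000000000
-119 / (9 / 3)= -119 / 3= -39.67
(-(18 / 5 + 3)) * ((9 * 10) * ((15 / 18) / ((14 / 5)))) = -2475 / 14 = -176.79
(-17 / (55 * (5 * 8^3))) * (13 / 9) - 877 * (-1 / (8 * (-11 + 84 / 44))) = -15281069 / 1267200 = -12.06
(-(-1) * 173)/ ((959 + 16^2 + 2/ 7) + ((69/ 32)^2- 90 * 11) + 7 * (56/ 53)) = 65723392/ 90163131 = 0.73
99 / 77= 9 / 7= 1.29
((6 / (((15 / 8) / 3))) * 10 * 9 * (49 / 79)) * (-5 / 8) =-26460 / 79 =-334.94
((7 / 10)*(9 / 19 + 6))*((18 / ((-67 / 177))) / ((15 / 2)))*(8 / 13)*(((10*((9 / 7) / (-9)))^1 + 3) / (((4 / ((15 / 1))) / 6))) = -51727896 / 82745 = -625.15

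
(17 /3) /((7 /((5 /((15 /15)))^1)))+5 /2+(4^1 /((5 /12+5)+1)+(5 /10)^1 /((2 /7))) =8243 /924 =8.92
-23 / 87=-0.26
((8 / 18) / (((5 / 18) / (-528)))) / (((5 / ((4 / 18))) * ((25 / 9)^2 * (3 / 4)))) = -101376 / 15625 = -6.49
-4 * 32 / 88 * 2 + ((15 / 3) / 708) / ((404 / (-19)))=-9154069 / 3146352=-2.91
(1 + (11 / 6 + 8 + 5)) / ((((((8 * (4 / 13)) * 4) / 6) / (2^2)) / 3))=3705 / 32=115.78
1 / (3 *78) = 1 / 234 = 0.00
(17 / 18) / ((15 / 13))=221 / 270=0.82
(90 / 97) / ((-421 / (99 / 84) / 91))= -0.24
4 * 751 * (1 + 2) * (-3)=-27036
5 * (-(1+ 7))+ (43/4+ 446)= 1667/4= 416.75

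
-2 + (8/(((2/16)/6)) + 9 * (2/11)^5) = 382.00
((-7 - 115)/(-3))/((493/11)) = 1342/1479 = 0.91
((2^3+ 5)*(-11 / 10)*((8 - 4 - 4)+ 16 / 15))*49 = -56056 / 75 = -747.41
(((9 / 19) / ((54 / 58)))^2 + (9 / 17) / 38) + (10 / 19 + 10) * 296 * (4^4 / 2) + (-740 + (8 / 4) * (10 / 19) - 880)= 43877357893 / 110466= 397202.38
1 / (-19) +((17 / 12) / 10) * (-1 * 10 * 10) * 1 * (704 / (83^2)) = -589147 / 392673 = -1.50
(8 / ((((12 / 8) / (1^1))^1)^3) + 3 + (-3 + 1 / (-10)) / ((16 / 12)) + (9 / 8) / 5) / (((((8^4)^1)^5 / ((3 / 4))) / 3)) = 883 / 138350580552821637120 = 0.00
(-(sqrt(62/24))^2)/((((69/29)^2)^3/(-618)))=1899270863953/215836326162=8.80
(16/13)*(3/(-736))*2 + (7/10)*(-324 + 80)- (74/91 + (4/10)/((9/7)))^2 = -66366834353/385687575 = -172.07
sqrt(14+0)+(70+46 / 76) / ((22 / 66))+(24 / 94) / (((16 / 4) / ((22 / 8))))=sqrt(14)+757233 / 3572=215.73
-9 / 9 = -1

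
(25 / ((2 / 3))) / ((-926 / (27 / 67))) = -2025 / 124084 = -0.02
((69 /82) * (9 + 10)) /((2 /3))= 3933 /164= 23.98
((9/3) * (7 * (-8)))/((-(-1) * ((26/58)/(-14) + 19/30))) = -279.39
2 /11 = 0.18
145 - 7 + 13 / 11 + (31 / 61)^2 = 5707422 / 40931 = 139.44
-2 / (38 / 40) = -40 / 19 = -2.11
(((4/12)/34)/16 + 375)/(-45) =-612001/73440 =-8.33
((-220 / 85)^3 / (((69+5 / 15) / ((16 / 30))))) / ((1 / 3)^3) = -1149984 / 319345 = -3.60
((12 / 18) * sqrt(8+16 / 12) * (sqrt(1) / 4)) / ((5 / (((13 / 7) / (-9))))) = -13 * sqrt(21) / 2835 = -0.02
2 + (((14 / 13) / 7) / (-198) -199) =-253540 / 1287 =-197.00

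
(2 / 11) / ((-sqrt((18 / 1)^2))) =-1 / 99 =-0.01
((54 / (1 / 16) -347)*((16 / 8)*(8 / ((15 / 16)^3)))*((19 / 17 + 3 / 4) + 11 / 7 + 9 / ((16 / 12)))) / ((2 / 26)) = 21362671616 / 16065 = 1329764.81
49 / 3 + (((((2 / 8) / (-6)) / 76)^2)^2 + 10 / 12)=190013873061889 / 11068769304576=17.17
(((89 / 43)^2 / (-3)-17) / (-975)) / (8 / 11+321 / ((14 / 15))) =3148376 / 57411533205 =0.00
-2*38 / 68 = -19 / 17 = -1.12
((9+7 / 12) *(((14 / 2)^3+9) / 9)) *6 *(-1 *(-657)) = 1477520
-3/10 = -0.30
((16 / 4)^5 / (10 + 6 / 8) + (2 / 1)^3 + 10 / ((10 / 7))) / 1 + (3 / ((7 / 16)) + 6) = 37057 / 301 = 123.11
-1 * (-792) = 792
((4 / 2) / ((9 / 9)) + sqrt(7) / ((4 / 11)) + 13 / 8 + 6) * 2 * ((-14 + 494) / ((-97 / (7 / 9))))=-21560 / 291 - 6160 * sqrt(7) / 291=-130.10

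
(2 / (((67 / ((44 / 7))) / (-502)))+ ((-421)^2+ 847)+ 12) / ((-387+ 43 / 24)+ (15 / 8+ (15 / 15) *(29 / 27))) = -2254087548 / 4840549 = -465.67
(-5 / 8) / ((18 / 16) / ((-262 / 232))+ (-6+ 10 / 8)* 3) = 655 / 15978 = 0.04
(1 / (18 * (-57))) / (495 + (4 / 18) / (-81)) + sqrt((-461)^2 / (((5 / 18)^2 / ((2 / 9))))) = -27 / 13712414 + 2766 * sqrt(2) / 5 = 782.34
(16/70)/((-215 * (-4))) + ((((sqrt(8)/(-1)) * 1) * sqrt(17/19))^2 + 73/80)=18462443/2287600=8.07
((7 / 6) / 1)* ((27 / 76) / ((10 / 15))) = 189 / 304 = 0.62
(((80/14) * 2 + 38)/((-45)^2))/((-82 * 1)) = -173/581175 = -0.00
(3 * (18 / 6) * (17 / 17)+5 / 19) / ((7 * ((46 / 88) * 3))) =7744 / 9177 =0.84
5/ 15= 1/ 3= 0.33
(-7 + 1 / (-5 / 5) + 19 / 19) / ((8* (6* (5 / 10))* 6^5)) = -7 / 186624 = -0.00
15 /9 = 5 /3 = 1.67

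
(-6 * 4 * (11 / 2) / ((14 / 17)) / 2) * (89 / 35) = -49929 / 245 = -203.79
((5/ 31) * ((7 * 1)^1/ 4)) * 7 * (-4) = -245/ 31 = -7.90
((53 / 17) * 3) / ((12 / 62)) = 1643 / 34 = 48.32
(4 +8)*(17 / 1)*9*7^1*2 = 25704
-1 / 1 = -1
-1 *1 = -1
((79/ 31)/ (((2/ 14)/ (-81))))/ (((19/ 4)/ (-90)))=16125480/ 589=27377.72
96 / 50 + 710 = 17798 / 25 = 711.92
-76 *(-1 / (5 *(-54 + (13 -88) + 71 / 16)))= -1216 / 9965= -0.12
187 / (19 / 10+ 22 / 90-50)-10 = -59900 / 4307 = -13.91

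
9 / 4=2.25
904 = 904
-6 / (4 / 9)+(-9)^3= -1485 / 2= -742.50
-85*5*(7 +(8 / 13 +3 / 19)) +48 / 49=-39972144 / 12103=-3302.66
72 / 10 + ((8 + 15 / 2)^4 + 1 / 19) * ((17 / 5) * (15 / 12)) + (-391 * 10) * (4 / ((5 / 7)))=1358403871 / 6080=223421.69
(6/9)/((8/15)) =1.25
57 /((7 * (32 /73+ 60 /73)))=4161 /644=6.46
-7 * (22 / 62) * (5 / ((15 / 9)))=-231 / 31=-7.45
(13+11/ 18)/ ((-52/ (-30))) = 1225/ 156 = 7.85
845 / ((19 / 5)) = 4225 / 19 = 222.37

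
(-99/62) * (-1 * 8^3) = 25344/31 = 817.55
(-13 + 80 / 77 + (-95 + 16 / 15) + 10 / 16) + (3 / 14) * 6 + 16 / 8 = -942329 / 9240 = -101.98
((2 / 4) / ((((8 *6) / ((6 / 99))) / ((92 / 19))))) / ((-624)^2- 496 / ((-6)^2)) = 23 / 2929561360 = 0.00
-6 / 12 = -1 / 2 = -0.50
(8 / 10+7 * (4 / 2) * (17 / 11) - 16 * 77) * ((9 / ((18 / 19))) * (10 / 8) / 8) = -631997 / 352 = -1795.45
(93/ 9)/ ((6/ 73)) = 2263/ 18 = 125.72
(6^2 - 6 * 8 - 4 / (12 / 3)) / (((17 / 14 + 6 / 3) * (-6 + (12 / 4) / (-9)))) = 182 / 285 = 0.64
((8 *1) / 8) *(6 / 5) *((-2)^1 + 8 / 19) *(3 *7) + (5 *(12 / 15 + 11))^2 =65383 / 19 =3441.21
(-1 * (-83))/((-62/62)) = -83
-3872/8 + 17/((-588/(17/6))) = -1707841/3528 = -484.08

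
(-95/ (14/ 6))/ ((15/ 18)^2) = -2052/ 35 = -58.63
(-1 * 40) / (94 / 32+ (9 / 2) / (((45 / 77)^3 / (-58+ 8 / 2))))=240000 / 7286903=0.03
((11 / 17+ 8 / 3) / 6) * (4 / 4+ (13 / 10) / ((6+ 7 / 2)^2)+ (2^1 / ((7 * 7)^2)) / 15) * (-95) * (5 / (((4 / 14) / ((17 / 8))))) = -11145055675 / 5630688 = -1979.34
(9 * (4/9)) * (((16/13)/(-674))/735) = -0.00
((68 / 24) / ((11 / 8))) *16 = 32.97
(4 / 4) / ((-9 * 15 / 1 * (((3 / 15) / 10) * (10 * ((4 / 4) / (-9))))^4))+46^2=-28259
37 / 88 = 0.42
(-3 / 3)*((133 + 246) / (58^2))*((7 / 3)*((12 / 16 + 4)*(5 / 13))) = -252035 / 524784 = -0.48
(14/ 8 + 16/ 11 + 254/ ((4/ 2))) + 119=10965/ 44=249.20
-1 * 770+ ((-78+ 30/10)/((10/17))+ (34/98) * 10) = -894.03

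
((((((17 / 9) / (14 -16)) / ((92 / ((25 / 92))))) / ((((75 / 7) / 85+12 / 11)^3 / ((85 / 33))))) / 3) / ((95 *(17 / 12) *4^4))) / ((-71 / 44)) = 953252317325 / 39879405387793571328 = 0.00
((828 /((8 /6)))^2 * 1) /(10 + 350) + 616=67489 /40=1687.22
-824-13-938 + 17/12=-21283/12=-1773.58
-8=-8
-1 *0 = 0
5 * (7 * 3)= 105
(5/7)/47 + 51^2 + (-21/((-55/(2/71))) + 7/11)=3342472653/1284745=2601.66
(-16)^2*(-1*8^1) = -2048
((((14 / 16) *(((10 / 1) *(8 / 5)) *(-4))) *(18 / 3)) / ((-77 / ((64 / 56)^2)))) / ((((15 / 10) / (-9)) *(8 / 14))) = -4608 / 77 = -59.84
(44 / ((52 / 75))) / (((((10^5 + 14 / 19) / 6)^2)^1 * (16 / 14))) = 2084775 / 10429042578344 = 0.00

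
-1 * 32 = -32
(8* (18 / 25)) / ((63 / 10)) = 32 / 35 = 0.91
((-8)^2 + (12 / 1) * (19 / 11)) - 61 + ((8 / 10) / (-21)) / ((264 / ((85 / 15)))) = 44843 / 1890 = 23.73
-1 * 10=-10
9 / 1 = 9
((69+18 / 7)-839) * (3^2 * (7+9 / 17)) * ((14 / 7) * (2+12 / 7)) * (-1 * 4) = 75718656 / 49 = 1545278.69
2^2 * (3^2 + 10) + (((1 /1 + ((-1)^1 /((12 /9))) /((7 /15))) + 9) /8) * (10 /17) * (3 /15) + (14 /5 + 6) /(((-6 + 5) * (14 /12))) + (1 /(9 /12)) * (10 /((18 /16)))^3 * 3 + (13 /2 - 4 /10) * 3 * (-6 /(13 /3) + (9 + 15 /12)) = 54857007865 /18044208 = 3040.14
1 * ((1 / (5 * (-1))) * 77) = -77 / 5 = -15.40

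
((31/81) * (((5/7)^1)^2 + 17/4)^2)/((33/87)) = 86952179/3803184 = 22.86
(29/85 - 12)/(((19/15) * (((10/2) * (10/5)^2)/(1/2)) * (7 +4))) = -2973/142120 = -0.02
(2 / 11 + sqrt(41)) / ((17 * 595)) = 2 / 111265 + sqrt(41) / 10115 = 0.00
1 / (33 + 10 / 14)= 7 / 236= 0.03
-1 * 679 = -679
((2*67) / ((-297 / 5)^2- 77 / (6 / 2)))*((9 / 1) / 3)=15075 / 131351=0.11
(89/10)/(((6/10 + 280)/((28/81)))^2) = 174440/12914731449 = 0.00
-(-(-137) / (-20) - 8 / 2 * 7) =697 / 20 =34.85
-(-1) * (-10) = -10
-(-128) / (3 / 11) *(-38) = -53504 / 3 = -17834.67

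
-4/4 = -1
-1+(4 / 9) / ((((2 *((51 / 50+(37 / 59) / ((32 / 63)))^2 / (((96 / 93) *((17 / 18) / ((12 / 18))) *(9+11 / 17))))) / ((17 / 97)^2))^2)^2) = -86796243562154067458096953410076942961934378881732203603178495609 / 86796370854622676288791747644527638142147500069572203603178495609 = -1.00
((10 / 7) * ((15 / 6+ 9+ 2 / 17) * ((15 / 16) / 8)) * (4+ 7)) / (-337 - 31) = -325875 / 5605376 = -0.06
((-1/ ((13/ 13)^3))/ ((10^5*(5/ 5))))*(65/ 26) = -1/ 40000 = -0.00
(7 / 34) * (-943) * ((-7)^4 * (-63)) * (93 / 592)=92859296859 / 20128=4613438.83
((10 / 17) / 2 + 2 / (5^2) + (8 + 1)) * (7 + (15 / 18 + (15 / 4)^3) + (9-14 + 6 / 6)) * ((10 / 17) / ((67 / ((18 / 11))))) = 8113167 / 1064965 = 7.62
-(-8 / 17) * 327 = 2616 / 17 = 153.88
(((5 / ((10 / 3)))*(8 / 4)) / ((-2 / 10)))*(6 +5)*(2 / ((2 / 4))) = -660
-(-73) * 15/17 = 1095/17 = 64.41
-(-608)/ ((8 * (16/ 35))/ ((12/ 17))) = 1995/ 17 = 117.35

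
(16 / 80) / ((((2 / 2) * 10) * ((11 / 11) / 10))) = 1 / 5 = 0.20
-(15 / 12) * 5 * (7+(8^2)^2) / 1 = -102575 / 4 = -25643.75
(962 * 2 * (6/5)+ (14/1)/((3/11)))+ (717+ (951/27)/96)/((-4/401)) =-1201925921/17280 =-69555.90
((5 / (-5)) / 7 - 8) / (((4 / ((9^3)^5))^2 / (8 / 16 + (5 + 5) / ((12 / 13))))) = -13692344122894833735117101923923 / 56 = -244506145051693459555662500000.00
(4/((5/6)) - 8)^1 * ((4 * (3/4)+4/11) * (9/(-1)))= 96.87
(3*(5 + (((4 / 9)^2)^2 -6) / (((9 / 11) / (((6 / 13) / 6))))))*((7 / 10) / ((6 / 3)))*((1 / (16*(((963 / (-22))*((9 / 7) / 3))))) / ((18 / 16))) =-367379705 / 26612439516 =-0.01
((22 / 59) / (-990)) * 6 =-2 / 885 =-0.00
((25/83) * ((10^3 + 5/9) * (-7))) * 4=-6303500/747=-8438.42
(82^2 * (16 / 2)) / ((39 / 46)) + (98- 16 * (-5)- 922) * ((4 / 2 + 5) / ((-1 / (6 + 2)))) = 4099328 / 39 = 105110.97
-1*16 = -16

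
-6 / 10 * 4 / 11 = -12 / 55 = -0.22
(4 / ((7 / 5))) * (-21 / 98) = -30 / 49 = -0.61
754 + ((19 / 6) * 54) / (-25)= 18679 / 25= 747.16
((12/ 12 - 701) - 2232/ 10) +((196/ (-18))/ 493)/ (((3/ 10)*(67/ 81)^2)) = -10216754132/ 11065385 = -923.31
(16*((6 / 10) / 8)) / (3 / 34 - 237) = -68 / 13425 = -0.01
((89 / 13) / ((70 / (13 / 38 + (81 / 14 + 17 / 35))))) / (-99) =-65237 / 9984975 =-0.01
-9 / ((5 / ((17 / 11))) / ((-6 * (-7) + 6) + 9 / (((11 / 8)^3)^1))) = -10479888 / 73205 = -143.16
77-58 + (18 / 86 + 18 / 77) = 64376 / 3311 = 19.44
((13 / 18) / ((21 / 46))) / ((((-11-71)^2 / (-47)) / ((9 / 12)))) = -0.01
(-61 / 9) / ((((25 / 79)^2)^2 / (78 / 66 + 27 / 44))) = -187700440339 / 154687500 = -1213.42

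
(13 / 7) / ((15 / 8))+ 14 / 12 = 151 / 70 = 2.16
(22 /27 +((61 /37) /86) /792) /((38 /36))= 6160535 /7980456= 0.77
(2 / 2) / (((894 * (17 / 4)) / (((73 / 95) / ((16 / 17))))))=73 / 339720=0.00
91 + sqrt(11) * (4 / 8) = sqrt(11) / 2 + 91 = 92.66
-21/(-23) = 21/23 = 0.91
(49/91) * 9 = 63/13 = 4.85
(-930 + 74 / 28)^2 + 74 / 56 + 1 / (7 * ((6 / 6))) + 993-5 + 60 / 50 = 210940574 / 245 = 860981.93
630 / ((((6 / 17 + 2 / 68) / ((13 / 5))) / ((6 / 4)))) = 6426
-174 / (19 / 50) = -457.89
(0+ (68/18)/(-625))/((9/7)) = -238/50625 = -0.00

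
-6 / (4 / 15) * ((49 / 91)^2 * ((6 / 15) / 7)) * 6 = -378 / 169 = -2.24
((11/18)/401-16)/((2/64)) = -1847632/3609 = -511.95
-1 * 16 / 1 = -16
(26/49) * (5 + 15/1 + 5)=650/49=13.27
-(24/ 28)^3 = -216/ 343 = -0.63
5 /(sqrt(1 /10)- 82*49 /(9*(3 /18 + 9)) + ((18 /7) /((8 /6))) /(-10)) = -5218266900 /51028223761- 10672200*sqrt(10) /51028223761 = -0.10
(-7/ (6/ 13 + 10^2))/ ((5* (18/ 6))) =-91/ 19590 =-0.00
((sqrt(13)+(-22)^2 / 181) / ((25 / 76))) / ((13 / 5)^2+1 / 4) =2.72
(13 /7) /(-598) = -1 /322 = -0.00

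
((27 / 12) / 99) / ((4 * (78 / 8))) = 1 / 1716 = 0.00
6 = 6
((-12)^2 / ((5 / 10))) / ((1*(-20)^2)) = 18 / 25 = 0.72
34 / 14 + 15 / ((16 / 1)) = 377 / 112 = 3.37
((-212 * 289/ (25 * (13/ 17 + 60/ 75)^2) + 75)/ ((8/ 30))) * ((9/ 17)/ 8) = -2211269895/ 9622816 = -229.79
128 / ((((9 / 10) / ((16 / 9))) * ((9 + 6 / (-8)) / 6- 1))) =163840 / 243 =674.24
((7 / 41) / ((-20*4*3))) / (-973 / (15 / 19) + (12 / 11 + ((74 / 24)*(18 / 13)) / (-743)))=743743 / 1287397245128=0.00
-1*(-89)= 89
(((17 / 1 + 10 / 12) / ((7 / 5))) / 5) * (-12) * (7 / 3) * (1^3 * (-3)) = 214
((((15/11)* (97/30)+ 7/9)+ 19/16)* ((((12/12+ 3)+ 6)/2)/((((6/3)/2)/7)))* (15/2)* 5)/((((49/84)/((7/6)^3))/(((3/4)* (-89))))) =-38528889875/25344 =-1520237.13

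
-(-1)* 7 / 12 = 7 / 12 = 0.58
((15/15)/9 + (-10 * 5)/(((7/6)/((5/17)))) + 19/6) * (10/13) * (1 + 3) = -399580/13923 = -28.70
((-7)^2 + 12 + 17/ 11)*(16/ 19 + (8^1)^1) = 115584/ 209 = 553.03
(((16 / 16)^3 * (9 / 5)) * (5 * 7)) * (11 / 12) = 231 / 4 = 57.75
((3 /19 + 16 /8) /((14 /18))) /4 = 369 /532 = 0.69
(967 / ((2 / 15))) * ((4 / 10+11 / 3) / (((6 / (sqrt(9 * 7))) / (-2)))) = -58987 * sqrt(7) / 2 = -78032.47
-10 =-10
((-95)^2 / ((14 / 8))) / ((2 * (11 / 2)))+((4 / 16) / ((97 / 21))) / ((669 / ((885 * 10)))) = 1564143275 / 3331174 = 469.55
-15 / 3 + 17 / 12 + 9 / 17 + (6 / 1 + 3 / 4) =377 / 102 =3.70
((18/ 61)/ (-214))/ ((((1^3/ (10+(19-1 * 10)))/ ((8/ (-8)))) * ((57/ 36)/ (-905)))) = -97740/ 6527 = -14.97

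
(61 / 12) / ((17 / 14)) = 427 / 102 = 4.19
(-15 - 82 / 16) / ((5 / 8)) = -32.20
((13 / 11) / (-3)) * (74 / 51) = -962 / 1683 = -0.57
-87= -87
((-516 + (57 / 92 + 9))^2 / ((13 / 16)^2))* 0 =0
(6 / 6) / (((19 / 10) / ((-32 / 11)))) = -320 / 209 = -1.53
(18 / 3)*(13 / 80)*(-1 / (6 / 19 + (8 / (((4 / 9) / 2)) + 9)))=-247 / 11480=-0.02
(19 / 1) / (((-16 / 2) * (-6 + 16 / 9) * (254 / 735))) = 6615 / 4064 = 1.63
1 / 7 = 0.14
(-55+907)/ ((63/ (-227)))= -64468/ 21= -3069.90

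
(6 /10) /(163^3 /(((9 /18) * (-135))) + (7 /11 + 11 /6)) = -1782 /190545533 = -0.00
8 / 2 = 4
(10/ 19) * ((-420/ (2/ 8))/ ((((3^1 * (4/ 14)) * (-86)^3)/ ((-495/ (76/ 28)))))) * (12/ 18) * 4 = -22638000/ 28702027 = -0.79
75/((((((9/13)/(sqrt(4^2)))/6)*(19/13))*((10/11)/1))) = 37180/19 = 1956.84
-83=-83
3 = 3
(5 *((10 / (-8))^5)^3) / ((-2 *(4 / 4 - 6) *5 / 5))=-30517578125 / 2147483648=-14.21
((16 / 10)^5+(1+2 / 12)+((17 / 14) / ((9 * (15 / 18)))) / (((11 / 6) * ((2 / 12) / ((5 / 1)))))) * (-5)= -71.51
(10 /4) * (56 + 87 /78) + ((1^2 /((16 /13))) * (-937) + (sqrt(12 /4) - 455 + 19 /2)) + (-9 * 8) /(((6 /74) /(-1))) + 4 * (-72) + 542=sqrt(3) + 16219 /208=79.71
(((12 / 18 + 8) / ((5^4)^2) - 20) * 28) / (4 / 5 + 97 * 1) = -656249272 / 114609375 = -5.73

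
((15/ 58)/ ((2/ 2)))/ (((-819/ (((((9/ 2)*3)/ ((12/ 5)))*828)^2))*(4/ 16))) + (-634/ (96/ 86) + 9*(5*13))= -1734305149/ 63336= -27382.61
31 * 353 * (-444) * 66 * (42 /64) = -841768389 /4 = -210442097.25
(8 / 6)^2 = 16 / 9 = 1.78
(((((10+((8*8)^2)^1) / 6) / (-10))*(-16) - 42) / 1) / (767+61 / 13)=102661 / 75240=1.36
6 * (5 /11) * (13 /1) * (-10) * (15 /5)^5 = -947700 /11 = -86154.55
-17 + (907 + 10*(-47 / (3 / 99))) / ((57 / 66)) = -321589 / 19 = -16925.74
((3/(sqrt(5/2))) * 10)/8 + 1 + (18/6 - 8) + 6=2 + 3 * sqrt(10)/4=4.37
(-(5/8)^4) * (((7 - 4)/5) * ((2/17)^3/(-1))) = 375/2515456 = 0.00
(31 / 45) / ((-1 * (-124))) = 1 / 180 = 0.01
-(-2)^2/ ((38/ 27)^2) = -729/ 361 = -2.02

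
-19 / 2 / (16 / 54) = -513 / 16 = -32.06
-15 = -15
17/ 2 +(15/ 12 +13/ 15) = 637/ 60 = 10.62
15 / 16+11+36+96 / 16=863 / 16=53.94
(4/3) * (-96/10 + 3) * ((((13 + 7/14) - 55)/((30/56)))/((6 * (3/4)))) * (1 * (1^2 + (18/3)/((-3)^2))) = 252.48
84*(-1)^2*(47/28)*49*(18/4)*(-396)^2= 4875487848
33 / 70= 0.47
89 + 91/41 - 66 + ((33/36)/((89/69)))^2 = 133669393/5196176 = 25.72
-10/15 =-2/3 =-0.67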